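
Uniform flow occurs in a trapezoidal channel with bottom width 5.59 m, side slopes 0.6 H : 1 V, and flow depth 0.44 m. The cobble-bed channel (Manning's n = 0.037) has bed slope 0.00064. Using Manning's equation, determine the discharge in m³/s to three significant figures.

0.939 m³/s

A = (b + z·y)·y = (5.59 + 0.6×0.44)×0.44 = 2.576 m²
P = b + 2y√(1+z²) = 5.59 + 2×0.44×√(1+0.6²) = 6.616 m
R = A/P = 2.576/6.616 = 0.3893 m
Q = (1/n)·A·R^(2/3)·S^(1/2) = (1/0.037) × 2.576 × 0.3893^(2/3) × 0.00064^(1/2) = 0.9390 m³/s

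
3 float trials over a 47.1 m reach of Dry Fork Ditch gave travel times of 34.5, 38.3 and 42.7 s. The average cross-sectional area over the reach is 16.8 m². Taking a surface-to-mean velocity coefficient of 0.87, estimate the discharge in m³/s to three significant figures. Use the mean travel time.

t̄ = (34.5 + 38.3 + 42.7) / 3 = 38.5 s
v_surface = L / t̄ = 47.1 / 38.5 = 1.223 m/s
v_mean = 0.87 × 1.223 = 1.064 m/s
Q = A × v_mean = 16.8 × 1.064 = 17.88 m³/s

17.9 m³/s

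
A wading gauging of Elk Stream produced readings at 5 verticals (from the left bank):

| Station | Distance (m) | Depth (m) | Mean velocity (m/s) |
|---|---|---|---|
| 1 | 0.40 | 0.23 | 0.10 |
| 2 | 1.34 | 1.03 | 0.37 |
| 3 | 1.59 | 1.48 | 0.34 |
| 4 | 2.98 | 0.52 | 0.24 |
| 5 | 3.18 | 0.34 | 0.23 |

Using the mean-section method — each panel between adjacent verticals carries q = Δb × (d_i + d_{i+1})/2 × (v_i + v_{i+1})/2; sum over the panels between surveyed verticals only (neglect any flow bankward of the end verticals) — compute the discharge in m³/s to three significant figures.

0.674 m³/s

Panel 1-2: Δb = 0.94 m, d̄ = (0.23+1.03)/2 = 0.63, v̄ = (0.10+0.37)/2 = 0.235 → q = 0.94×0.63×0.235 = 0.1392 m³/s
Panel 2-3: Δb = 0.25 m, d̄ = (1.03+1.48)/2 = 1.255, v̄ = (0.37+0.34)/2 = 0.355 → q = 0.25×1.255×0.355 = 0.1114 m³/s
Panel 3-4: Δb = 1.39 m, d̄ = (1.48+0.52)/2 = 1, v̄ = (0.34+0.24)/2 = 0.29 → q = 1.39×1×0.29 = 0.4031 m³/s
Panel 4-5: Δb = 0.2 m, d̄ = (0.52+0.34)/2 = 0.43, v̄ = (0.24+0.23)/2 = 0.235 → q = 0.2×0.43×0.235 = 0.02021 m³/s
Q = Σ q = 0.6739 m³/s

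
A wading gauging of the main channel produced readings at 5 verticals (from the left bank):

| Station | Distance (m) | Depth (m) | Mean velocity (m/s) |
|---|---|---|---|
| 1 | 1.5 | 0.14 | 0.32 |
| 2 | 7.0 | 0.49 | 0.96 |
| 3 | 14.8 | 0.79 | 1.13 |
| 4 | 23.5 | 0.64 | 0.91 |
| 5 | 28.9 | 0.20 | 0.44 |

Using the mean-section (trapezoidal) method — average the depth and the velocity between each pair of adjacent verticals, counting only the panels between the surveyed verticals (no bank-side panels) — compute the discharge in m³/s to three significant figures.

14.2 m³/s

Panel 1-2: Δb = 5.5 m, d̄ = (0.14+0.49)/2 = 0.315, v̄ = (0.32+0.96)/2 = 0.64 → q = 5.5×0.315×0.64 = 1.109 m³/s
Panel 2-3: Δb = 7.8 m, d̄ = (0.49+0.79)/2 = 0.64, v̄ = (0.96+1.13)/2 = 1.045 → q = 7.8×0.64×1.045 = 5.217 m³/s
Panel 3-4: Δb = 8.7 m, d̄ = (0.79+0.64)/2 = 0.715, v̄ = (1.13+0.91)/2 = 1.02 → q = 8.7×0.715×1.02 = 6.345 m³/s
Panel 4-5: Δb = 5.4 m, d̄ = (0.64+0.20)/2 = 0.42, v̄ = (0.91+0.44)/2 = 0.675 → q = 5.4×0.42×0.675 = 1.531 m³/s
Q = Σ q = 14.20 m³/s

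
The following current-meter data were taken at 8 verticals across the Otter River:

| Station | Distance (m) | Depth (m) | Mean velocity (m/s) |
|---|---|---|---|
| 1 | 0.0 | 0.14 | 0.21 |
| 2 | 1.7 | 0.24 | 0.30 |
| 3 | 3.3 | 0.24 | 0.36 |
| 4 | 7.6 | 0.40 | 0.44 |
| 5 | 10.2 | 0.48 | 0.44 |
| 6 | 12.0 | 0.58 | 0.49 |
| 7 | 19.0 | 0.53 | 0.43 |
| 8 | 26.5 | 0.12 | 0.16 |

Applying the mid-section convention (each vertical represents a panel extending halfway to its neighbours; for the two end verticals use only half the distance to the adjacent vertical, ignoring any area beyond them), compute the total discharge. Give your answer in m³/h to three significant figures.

16000 m³/h

w_1 = (1.7 − 0.0)/2 = 0.85 m; q_1 = 0.21 × 0.14 × 0.85 = 0.02499 m³/s
w_2 = (3.3 − 0.0)/2 = 1.65 m; q_2 = 0.30 × 0.24 × 1.65 = 0.1188 m³/s
w_3 = (7.6 − 1.7)/2 = 2.95 m; q_3 = 0.36 × 0.24 × 2.95 = 0.2549 m³/s
w_4 = (10.2 − 3.3)/2 = 3.45 m; q_4 = 0.44 × 0.40 × 3.45 = 0.6072 m³/s
w_5 = (12.0 − 7.6)/2 = 2.2 m; q_5 = 0.44 × 0.48 × 2.2 = 0.4646 m³/s
w_6 = (19.0 − 10.2)/2 = 4.4 m; q_6 = 0.49 × 0.58 × 4.4 = 1.250 m³/s
w_7 = (26.5 − 12.0)/2 = 7.25 m; q_7 = 0.43 × 0.53 × 7.25 = 1.652 m³/s
w_8 = (26.5 − 19.0)/2 = 3.75 m; q_8 = 0.16 × 0.12 × 3.75 = 0.07200 m³/s
Q = Σ qᵢ = 4.445 m³/s
= 4.445 × 3600 = 16000 m³/h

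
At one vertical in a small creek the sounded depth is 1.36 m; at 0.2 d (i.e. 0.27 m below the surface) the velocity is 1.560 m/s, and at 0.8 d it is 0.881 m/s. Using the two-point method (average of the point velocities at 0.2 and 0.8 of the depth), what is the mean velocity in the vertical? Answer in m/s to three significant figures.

v̄ = (1.560 + 0.881) / 2 = 1.221 m/s

1.22 m/s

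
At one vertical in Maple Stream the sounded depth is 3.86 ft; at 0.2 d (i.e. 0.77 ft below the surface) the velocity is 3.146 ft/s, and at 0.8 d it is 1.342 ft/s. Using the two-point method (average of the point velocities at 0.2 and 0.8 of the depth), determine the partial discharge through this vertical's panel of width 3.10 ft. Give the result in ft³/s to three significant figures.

v̄ = (3.146 + 1.342) / 2 = 2.244 ft/s
q = v̄ × d × w = 2.244 × 3.86 × 3.10 = 26.85 ft³/s

26.9 ft³/s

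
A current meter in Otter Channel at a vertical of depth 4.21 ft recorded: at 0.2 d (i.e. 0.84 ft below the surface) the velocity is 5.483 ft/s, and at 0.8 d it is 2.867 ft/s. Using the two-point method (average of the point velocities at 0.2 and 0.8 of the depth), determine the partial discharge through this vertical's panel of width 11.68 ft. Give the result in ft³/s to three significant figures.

v̄ = (5.483 + 2.867) / 2 = 4.175 ft/s
q = v̄ × d × w = 4.175 × 4.21 × 11.68 = 205.3 ft³/s

205 ft³/s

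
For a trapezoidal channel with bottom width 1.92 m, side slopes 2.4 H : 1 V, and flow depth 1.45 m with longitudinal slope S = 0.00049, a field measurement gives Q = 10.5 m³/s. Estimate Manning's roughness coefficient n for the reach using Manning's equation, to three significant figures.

A = (b + z·y)·y = (1.92 + 2.4×1.45)×1.45 = 7.830 m²
P = b + 2y√(1+z²) = 1.92 + 2×1.45×√(1+2.4²) = 9.460 m
R = A/P = 7.830/9.460 = 0.8277 m
n = (1/Q)·A·R^(2/3)·S^(1/2) = (1/10.5) × 7.830 × 0.8816 × 0.02214 = 0.01455

0.0146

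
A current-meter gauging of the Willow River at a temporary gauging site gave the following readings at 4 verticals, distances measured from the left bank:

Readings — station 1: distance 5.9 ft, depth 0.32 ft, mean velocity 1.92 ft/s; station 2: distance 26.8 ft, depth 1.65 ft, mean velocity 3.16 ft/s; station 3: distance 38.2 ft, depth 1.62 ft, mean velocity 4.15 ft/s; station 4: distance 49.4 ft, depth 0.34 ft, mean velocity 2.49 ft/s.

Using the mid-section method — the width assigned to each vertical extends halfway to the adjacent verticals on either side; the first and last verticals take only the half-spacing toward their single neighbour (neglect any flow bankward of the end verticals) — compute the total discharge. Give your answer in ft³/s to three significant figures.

w_1 = (26.8 − 5.9)/2 = 10.45 ft; q_1 = 1.92 × 0.32 × 10.45 = 6.420 ft³/s
w_2 = (38.2 − 5.9)/2 = 16.15 ft; q_2 = 3.16 × 1.65 × 16.15 = 84.21 ft³/s
w_3 = (49.4 − 26.8)/2 = 11.3 ft; q_3 = 4.15 × 1.62 × 11.3 = 75.97 ft³/s
w_4 = (49.4 − 38.2)/2 = 5.6 ft; q_4 = 2.49 × 0.34 × 5.6 = 4.741 ft³/s
Q = Σ qᵢ = 171.3 ft³/s

171 ft³/s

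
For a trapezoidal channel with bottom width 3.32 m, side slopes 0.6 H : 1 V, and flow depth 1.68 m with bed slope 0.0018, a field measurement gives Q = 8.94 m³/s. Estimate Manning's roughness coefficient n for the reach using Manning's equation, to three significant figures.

0.0346

A = (b + z·y)·y = (3.32 + 0.6×1.68)×1.68 = 7.271 m²
P = b + 2y√(1+z²) = 3.32 + 2×1.68×√(1+0.6²) = 7.238 m
R = A/P = 7.271/7.238 = 1.005 m
n = (1/Q)·A·R^(2/3)·S^(1/2) = (1/8.94) × 7.271 × 1.003 × 0.04243 = 0.03461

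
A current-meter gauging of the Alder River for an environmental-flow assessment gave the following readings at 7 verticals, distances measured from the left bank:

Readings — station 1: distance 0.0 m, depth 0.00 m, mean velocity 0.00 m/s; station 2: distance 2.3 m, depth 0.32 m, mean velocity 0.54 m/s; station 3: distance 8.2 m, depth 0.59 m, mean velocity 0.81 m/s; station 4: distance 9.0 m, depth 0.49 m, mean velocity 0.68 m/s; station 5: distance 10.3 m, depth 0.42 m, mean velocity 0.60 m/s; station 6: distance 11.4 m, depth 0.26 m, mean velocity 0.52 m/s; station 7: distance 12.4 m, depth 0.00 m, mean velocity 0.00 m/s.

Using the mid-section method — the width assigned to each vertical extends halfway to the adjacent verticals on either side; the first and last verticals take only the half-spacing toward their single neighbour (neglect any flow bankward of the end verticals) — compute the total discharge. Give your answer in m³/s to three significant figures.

w_2 = (8.2 − 0.0)/2 = 4.1 m; q_2 = 0.54 × 0.32 × 4.1 = 0.7085 m³/s
w_3 = (9.0 − 2.3)/2 = 3.35 m; q_3 = 0.81 × 0.59 × 3.35 = 1.601 m³/s
w_4 = (10.3 − 8.2)/2 = 1.05 m; q_4 = 0.68 × 0.49 × 1.05 = 0.3499 m³/s
w_5 = (11.4 − 9.0)/2 = 1.2 m; q_5 = 0.60 × 0.42 × 1.2 = 0.3024 m³/s
w_6 = (12.4 − 10.3)/2 = 1.05 m; q_6 = 0.52 × 0.26 × 1.05 = 0.1420 m³/s
Stations 1, 7 contribute zero (depth or velocity is 0).
Q = Σ qᵢ = 3.104 m³/s

3.10 m³/s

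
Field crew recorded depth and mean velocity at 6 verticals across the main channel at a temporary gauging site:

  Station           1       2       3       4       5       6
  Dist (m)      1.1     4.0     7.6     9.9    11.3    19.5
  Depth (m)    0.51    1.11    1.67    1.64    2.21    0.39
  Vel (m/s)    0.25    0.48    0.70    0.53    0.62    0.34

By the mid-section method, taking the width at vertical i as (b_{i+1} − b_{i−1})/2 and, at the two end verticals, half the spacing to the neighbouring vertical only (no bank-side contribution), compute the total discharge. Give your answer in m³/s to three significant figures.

w_1 = (4.0 − 1.1)/2 = 1.45 m; q_1 = 0.25 × 0.51 × 1.45 = 0.1849 m³/s
w_2 = (7.6 − 1.1)/2 = 3.25 m; q_2 = 0.48 × 1.11 × 3.25 = 1.732 m³/s
w_3 = (9.9 − 4.0)/2 = 2.95 m; q_3 = 0.70 × 1.67 × 2.95 = 3.449 m³/s
w_4 = (11.3 − 7.6)/2 = 1.85 m; q_4 = 0.53 × 1.64 × 1.85 = 1.608 m³/s
w_5 = (19.5 − 9.9)/2 = 4.8 m; q_5 = 0.62 × 2.21 × 4.8 = 6.577 m³/s
w_6 = (19.5 − 11.3)/2 = 4.1 m; q_6 = 0.34 × 0.39 × 4.1 = 0.5437 m³/s
Q = Σ qᵢ = 14.09 m³/s

14.1 m³/s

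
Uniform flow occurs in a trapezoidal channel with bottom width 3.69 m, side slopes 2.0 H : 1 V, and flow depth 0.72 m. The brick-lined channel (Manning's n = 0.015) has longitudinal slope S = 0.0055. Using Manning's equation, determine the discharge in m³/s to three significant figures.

12.0 m³/s

A = (b + z·y)·y = (3.69 + 2.0×0.72)×0.72 = 3.694 m²
P = b + 2y√(1+z²) = 3.69 + 2×0.72×√(1+2.0²) = 6.910 m
R = A/P = 3.694/6.910 = 0.5345 m
Q = (1/n)·A·R^(2/3)·S^(1/2) = (1/0.015) × 3.694 × 0.5345^(2/3) × 0.0055^(1/2) = 12.03 m³/s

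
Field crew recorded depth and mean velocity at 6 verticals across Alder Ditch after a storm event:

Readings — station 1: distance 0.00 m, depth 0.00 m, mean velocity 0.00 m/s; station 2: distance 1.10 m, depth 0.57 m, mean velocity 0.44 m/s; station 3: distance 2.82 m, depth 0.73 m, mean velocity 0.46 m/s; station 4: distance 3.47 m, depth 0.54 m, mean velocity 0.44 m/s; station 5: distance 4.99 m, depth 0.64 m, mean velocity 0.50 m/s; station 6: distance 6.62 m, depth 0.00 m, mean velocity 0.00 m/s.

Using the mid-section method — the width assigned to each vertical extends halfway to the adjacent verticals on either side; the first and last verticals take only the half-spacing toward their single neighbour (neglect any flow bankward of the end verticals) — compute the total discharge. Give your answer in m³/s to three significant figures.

w_2 = (2.82 − 0.00)/2 = 1.41 m; q_2 = 0.44 × 0.57 × 1.41 = 0.3536 m³/s
w_3 = (3.47 − 1.10)/2 = 1.185 m; q_3 = 0.46 × 0.73 × 1.185 = 0.3979 m³/s
w_4 = (4.99 − 2.82)/2 = 1.085 m; q_4 = 0.44 × 0.54 × 1.085 = 0.2578 m³/s
w_5 = (6.62 − 3.47)/2 = 1.575 m; q_5 = 0.50 × 0.64 × 1.575 = 0.5040 m³/s
Stations 1, 6 contribute zero (depth or velocity is 0).
Q = Σ qᵢ = 1.513 m³/s

1.51 m³/s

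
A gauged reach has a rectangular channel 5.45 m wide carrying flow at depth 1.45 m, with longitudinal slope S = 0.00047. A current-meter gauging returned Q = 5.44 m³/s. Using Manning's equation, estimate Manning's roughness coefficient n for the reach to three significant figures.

0.0304

A = b·y = 5.45 × 1.45 = 7.903 m²
P = b + 2y = 5.45 + 2×1.45 = 8.350 m
R = A/P = 7.903/8.350 = 0.9464 m
n = (1/Q)·A·R^(2/3)·S^(1/2) = (1/5.44) × 7.903 × 0.9639 × 0.02168 = 0.03036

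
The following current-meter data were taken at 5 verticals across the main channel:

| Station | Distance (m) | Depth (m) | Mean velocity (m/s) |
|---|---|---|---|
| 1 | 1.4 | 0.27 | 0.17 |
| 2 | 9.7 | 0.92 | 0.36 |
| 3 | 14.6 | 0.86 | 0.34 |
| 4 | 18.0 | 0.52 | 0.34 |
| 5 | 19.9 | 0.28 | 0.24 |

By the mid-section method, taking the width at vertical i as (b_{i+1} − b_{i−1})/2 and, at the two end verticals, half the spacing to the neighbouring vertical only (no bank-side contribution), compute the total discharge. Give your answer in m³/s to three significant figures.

4.12 m³/s

w_1 = (9.7 − 1.4)/2 = 4.15 m; q_1 = 0.17 × 0.27 × 4.15 = 0.1905 m³/s
w_2 = (14.6 − 1.4)/2 = 6.6 m; q_2 = 0.36 × 0.92 × 6.6 = 2.186 m³/s
w_3 = (18.0 − 9.7)/2 = 4.15 m; q_3 = 0.34 × 0.86 × 4.15 = 1.213 m³/s
w_4 = (19.9 − 14.6)/2 = 2.65 m; q_4 = 0.34 × 0.52 × 2.65 = 0.4685 m³/s
w_5 = (19.9 − 18.0)/2 = 0.95 m; q_5 = 0.24 × 0.28 × 0.95 = 0.06384 m³/s
Q = Σ qᵢ = 4.122 m³/s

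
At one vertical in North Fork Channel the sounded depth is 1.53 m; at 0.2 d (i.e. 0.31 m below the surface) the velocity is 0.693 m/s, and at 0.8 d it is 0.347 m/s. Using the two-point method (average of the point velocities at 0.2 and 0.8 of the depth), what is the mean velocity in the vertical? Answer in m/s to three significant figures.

0.520 m/s

v̄ = (0.693 + 0.347) / 2 = 0.5200 m/s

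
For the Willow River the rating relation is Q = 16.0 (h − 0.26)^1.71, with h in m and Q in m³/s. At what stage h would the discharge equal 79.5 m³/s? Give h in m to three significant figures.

2.81 m

h − h₀ = (Q/C)^(1/b) = (79.5/16.0)^(1/1.71) = 2.554 m
h = 0.26 + 2.554 = 2.814 m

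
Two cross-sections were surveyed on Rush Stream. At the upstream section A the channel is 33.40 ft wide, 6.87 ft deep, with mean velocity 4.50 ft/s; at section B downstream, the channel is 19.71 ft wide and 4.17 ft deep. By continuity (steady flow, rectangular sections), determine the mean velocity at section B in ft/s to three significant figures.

12.6 ft/s

Q = A₁V₁ = (33.40×6.87) × 4.50 = 1033 ft³/s
A₂ = 19.71 × 4.17 = 82.19 ft²
V₂ = Q/A₂ = 1033/82.19 = 12.56 ft/s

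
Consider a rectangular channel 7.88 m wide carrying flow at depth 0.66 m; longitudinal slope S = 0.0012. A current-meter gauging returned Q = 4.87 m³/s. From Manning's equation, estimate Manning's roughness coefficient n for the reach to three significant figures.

0.0253

A = b·y = 7.88 × 0.66 = 5.201 m²
P = b + 2y = 7.88 + 2×0.66 = 9.200 m
R = A/P = 5.201/9.200 = 0.5653 m
n = (1/Q)·A·R^(2/3)·S^(1/2) = (1/4.87) × 5.201 × 0.6837 × 0.03464 = 0.02529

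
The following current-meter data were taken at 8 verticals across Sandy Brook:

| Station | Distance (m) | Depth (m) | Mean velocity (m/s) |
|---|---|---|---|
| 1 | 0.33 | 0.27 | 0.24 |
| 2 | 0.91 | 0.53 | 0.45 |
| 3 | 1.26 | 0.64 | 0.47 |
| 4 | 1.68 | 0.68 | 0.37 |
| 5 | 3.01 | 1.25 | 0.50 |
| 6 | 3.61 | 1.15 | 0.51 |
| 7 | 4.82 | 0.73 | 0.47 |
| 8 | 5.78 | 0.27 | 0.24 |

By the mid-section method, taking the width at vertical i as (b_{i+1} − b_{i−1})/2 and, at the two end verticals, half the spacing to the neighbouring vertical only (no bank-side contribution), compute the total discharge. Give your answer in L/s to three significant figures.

2000 L/s

w_1 = (0.91 − 0.33)/2 = 0.29 m; q_1 = 0.24 × 0.27 × 0.29 = 0.01879 m³/s
w_2 = (1.26 − 0.33)/2 = 0.465 m; q_2 = 0.45 × 0.53 × 0.465 = 0.1109 m³/s
w_3 = (1.68 − 0.91)/2 = 0.385 m; q_3 = 0.47 × 0.64 × 0.385 = 0.1158 m³/s
w_4 = (3.01 − 1.26)/2 = 0.875 m; q_4 = 0.37 × 0.68 × 0.875 = 0.2202 m³/s
w_5 = (3.61 − 1.68)/2 = 0.965 m; q_5 = 0.50 × 1.25 × 0.965 = 0.6031 m³/s
w_6 = (4.82 − 3.01)/2 = 0.905 m; q_6 = 0.51 × 1.15 × 0.905 = 0.5308 m³/s
w_7 = (5.78 − 3.61)/2 = 1.085 m; q_7 = 0.47 × 0.73 × 1.085 = 0.3723 m³/s
w_8 = (5.78 − 4.82)/2 = 0.48 m; q_8 = 0.24 × 0.27 × 0.48 = 0.03110 m³/s
Q = Σ qᵢ = 2.003 m³/s
= 2.003 × 1000 = 2003 L/s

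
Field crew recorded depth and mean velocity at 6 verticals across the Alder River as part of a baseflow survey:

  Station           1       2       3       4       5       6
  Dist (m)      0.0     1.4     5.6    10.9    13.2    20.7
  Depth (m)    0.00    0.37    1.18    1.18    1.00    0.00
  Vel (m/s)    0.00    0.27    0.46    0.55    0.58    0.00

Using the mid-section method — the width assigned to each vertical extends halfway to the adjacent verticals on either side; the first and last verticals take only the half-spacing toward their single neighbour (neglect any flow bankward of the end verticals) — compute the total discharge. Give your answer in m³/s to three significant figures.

8.17 m³/s

w_2 = (5.6 − 0.0)/2 = 2.8 m; q_2 = 0.27 × 0.37 × 2.8 = 0.2797 m³/s
w_3 = (10.9 − 1.4)/2 = 4.75 m; q_3 = 0.46 × 1.18 × 4.75 = 2.578 m³/s
w_4 = (13.2 − 5.6)/2 = 3.8 m; q_4 = 0.55 × 1.18 × 3.8 = 2.466 m³/s
w_5 = (20.7 − 10.9)/2 = 4.9 m; q_5 = 0.58 × 1.00 × 4.9 = 2.842 m³/s
Stations 1, 6 contribute zero (depth or velocity is 0).
Q = Σ qᵢ = 8.166 m³/s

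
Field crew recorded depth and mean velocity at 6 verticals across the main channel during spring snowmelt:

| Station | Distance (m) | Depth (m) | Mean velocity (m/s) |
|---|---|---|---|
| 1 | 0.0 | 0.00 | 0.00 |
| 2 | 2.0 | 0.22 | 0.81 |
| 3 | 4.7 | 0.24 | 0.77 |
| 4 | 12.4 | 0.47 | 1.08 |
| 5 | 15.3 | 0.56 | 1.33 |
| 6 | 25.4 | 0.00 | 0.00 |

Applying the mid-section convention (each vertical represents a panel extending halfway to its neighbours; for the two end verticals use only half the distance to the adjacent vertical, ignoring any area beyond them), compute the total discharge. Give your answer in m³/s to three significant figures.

w_2 = (4.7 − 0.0)/2 = 2.35 m; q_2 = 0.81 × 0.22 × 2.35 = 0.4188 m³/s
w_3 = (12.4 − 2.0)/2 = 5.2 m; q_3 = 0.77 × 0.24 × 5.2 = 0.9610 m³/s
w_4 = (15.3 − 4.7)/2 = 5.3 m; q_4 = 1.08 × 0.47 × 5.3 = 2.690 m³/s
w_5 = (25.4 − 12.4)/2 = 6.5 m; q_5 = 1.33 × 0.56 × 6.5 = 4.841 m³/s
Stations 1, 6 contribute zero (depth or velocity is 0).
Q = Σ qᵢ = 8.911 m³/s

8.91 m³/s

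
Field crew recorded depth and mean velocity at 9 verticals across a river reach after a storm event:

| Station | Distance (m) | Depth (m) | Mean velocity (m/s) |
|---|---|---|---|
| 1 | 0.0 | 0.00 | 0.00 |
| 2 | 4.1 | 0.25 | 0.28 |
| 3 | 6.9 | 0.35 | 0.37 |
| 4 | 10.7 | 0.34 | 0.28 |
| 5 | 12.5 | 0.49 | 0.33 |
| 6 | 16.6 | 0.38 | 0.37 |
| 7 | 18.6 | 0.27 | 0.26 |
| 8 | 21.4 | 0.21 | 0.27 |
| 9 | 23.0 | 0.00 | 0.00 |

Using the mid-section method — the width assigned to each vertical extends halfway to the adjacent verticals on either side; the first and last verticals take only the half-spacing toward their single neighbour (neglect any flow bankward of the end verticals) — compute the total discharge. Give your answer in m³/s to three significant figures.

2.13 m³/s

w_2 = (6.9 − 0.0)/2 = 3.45 m; q_2 = 0.28 × 0.25 × 3.45 = 0.2415 m³/s
w_3 = (10.7 − 4.1)/2 = 3.3 m; q_3 = 0.37 × 0.35 × 3.3 = 0.4274 m³/s
w_4 = (12.5 − 6.9)/2 = 2.8 m; q_4 = 0.28 × 0.34 × 2.8 = 0.2666 m³/s
w_5 = (16.6 − 10.7)/2 = 2.95 m; q_5 = 0.33 × 0.49 × 2.95 = 0.4770 m³/s
w_6 = (18.6 − 12.5)/2 = 3.05 m; q_6 = 0.37 × 0.38 × 3.05 = 0.4288 m³/s
w_7 = (21.4 − 16.6)/2 = 2.4 m; q_7 = 0.26 × 0.27 × 2.4 = 0.1685 m³/s
w_8 = (23.0 − 18.6)/2 = 2.2 m; q_8 = 0.27 × 0.21 × 2.2 = 0.1247 m³/s
Stations 1, 9 contribute zero (depth or velocity is 0).
Q = Σ qᵢ = 2.134 m³/s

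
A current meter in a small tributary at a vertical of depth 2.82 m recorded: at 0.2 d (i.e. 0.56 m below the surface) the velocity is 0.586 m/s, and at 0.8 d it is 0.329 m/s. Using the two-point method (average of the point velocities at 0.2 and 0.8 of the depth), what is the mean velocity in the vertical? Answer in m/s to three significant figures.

v̄ = (0.586 + 0.329) / 2 = 0.4575 m/s

0.458 m/s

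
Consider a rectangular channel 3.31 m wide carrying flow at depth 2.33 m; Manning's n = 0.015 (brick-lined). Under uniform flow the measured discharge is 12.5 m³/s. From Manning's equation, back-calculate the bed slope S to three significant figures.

A = b·y = 3.31 × 2.33 = 7.712 m²
P = b + 2y = 3.31 + 2×2.33 = 7.970 m
R = A/P = 7.712/7.970 = 0.9677 m
S = (Q·n / (1·A·R^(2/3)))² = (12.5×0.015 / (1×7.712×0.9783))² = 0.0006175

0.000618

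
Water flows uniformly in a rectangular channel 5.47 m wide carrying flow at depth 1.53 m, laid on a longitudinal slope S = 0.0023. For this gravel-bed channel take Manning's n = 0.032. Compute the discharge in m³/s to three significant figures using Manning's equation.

A = b·y = 5.47 × 1.53 = 8.369 m²
P = b + 2y = 5.47 + 2×1.53 = 8.530 m
R = A/P = 8.369/8.530 = 0.9811 m
Q = (1/n)·A·R^(2/3)·S^(1/2) = (1/0.032) × 8.369 × 0.9811^(2/3) × 0.0023^(1/2) = 12.38 m³/s

12.4 m³/s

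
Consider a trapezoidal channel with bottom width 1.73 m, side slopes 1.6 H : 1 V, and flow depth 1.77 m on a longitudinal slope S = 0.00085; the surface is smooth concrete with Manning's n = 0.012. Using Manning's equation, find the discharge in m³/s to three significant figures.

A = (b + z·y)·y = (1.73 + 1.6×1.77)×1.77 = 8.075 m²
P = b + 2y√(1+z²) = 1.73 + 2×1.77×√(1+1.6²) = 8.409 m
R = A/P = 8.075/8.409 = 0.9602 m
Q = (1/n)·A·R^(2/3)·S^(1/2) = (1/0.012) × 8.075 × 0.9602^(2/3) × 0.00085^(1/2) = 19.09 m³/s

19.1 m³/s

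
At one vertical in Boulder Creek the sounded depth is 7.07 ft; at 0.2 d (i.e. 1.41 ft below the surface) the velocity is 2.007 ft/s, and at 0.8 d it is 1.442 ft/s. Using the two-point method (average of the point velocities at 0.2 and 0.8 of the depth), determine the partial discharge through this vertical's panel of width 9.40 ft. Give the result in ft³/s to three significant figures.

v̄ = (2.007 + 1.442) / 2 = 1.725 ft/s
q = v̄ × d × w = 1.725 × 7.07 × 9.40 = 114.6 ft³/s

115 ft³/s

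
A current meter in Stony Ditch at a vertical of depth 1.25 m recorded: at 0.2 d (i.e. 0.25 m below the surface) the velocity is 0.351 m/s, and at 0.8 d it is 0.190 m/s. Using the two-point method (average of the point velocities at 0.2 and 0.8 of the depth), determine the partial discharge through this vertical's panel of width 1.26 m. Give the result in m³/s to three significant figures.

v̄ = (0.351 + 0.190) / 2 = 0.2705 m/s
q = v̄ × d × w = 0.2705 × 1.25 × 1.26 = 0.4260 m³/s

0.426 m³/s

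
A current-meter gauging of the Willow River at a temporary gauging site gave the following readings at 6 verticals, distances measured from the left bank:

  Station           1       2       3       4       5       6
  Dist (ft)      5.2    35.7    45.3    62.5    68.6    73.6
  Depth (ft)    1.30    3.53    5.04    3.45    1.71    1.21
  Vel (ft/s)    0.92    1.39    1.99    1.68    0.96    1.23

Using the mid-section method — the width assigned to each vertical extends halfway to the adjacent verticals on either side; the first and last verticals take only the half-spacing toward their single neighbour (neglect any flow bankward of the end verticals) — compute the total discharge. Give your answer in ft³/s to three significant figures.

w_1 = (35.7 − 5.2)/2 = 15.25 ft; q_1 = 0.92 × 1.30 × 15.25 = 18.24 ft³/s
w_2 = (45.3 − 5.2)/2 = 20.05 ft; q_2 = 1.39 × 3.53 × 20.05 = 98.38 ft³/s
w_3 = (62.5 − 35.7)/2 = 13.4 ft; q_3 = 1.99 × 5.04 × 13.4 = 134.4 ft³/s
w_4 = (68.6 − 45.3)/2 = 11.65 ft; q_4 = 1.68 × 3.45 × 11.65 = 67.52 ft³/s
w_5 = (73.6 − 62.5)/2 = 5.55 ft; q_5 = 0.96 × 1.71 × 5.55 = 9.111 ft³/s
w_6 = (73.6 − 68.6)/2 = 2.5 ft; q_6 = 1.23 × 1.21 × 2.5 = 3.721 ft³/s
Q = Σ qᵢ = 331.4 ft³/s

331 ft³/s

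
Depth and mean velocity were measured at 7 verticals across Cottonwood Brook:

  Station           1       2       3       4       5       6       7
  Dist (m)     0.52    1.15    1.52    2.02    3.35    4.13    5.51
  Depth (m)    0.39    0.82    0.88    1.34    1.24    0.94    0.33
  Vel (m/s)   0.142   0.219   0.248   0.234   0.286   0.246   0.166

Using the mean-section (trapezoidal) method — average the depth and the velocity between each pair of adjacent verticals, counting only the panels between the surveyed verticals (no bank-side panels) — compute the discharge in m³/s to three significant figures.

Panel 1-2: Δb = 0.63 m, d̄ = (0.39+0.82)/2 = 0.605, v̄ = (0.142+0.219)/2 = 0.1805 → q = 0.63×0.605×0.1805 = 0.06880 m³/s
Panel 2-3: Δb = 0.37 m, d̄ = (0.82+0.88)/2 = 0.85, v̄ = (0.219+0.248)/2 = 0.2335 → q = 0.37×0.85×0.2335 = 0.07344 m³/s
Panel 3-4: Δb = 0.5 m, d̄ = (0.88+1.34)/2 = 1.11, v̄ = (0.248+0.234)/2 = 0.241 → q = 0.5×1.11×0.241 = 0.1338 m³/s
Panel 4-5: Δb = 1.33 m, d̄ = (1.34+1.24)/2 = 1.29, v̄ = (0.234+0.286)/2 = 0.26 → q = 1.33×1.29×0.26 = 0.4461 m³/s
Panel 5-6: Δb = 0.78 m, d̄ = (1.24+0.94)/2 = 1.09, v̄ = (0.286+0.246)/2 = 0.266 → q = 0.78×1.09×0.266 = 0.2262 m³/s
Panel 6-7: Δb = 1.38 m, d̄ = (0.94+0.33)/2 = 0.635, v̄ = (0.246+0.166)/2 = 0.206 → q = 1.38×0.635×0.206 = 0.1805 m³/s
Q = Σ q = 1.129 m³/s

1.13 m³/s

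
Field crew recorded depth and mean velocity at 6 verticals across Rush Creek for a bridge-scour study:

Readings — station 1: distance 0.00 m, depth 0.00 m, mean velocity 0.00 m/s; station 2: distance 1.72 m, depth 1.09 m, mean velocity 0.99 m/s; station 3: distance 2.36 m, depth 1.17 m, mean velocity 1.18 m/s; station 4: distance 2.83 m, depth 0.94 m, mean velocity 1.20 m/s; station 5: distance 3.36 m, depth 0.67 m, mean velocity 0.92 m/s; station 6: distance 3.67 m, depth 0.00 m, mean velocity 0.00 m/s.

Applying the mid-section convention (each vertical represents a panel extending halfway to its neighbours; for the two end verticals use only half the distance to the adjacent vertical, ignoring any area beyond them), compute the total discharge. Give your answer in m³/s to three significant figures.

2.86 m³/s

w_2 = (2.36 − 0.00)/2 = 1.18 m; q_2 = 0.99 × 1.09 × 1.18 = 1.273 m³/s
w_3 = (2.83 − 1.72)/2 = 0.555 m; q_3 = 1.18 × 1.17 × 0.555 = 0.7662 m³/s
w_4 = (3.36 − 2.36)/2 = 0.5 m; q_4 = 1.20 × 0.94 × 0.5 = 0.5640 m³/s
w_5 = (3.67 − 2.83)/2 = 0.42 m; q_5 = 0.92 × 0.67 × 0.42 = 0.2589 m³/s
Stations 1, 6 contribute zero (depth or velocity is 0).
Q = Σ qᵢ = 2.862 m³/s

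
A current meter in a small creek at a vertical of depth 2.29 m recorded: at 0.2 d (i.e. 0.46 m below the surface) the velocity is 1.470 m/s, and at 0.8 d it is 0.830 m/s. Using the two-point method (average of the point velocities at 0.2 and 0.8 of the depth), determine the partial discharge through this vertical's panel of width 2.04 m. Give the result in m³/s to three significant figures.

v̄ = (1.470 + 0.830) / 2 = 1.150 m/s
q = v̄ × d × w = 1.150 × 2.29 × 2.04 = 5.372 m³/s

5.37 m³/s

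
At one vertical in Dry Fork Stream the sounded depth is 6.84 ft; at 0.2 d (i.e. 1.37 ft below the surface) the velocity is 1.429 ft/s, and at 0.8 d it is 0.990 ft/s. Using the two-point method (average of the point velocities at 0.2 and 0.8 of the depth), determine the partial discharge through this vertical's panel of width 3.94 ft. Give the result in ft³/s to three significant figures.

32.6 ft³/s

v̄ = (1.429 + 0.990) / 2 = 1.210 ft/s
q = v̄ × d × w = 1.210 × 6.84 × 3.94 = 32.60 ft³/s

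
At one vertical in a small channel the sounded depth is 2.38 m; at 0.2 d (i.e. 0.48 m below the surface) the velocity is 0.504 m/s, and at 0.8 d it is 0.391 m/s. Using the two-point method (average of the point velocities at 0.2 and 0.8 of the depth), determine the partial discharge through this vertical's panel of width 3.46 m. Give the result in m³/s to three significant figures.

v̄ = (0.504 + 0.391) / 2 = 0.4475 m/s
q = v̄ × d × w = 0.4475 × 2.38 × 3.46 = 3.685 m³/s

3.69 m³/s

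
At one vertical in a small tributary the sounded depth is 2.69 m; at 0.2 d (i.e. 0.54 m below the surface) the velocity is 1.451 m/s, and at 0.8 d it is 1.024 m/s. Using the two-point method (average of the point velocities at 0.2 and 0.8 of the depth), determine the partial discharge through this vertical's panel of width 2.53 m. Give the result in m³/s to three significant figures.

8.42 m³/s

v̄ = (1.451 + 1.024) / 2 = 1.238 m/s
q = v̄ × d × w = 1.238 × 2.69 × 2.53 = 8.422 m³/s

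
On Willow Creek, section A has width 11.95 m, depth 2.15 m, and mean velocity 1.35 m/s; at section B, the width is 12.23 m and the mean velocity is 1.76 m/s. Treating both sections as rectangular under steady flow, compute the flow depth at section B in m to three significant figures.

Q = A₁V₁ = (11.95×2.15) × 1.35 = 34.68 m³/s
d₂ = Q/(b₂ V₂) = 34.68/(12.23×1.76) = 1.611 m

1.61 m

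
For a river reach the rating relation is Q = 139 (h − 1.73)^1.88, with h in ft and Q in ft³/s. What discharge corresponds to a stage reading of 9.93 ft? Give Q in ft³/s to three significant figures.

7260 ft³/s

Q = 139 × (9.93 − 1.73)^1.88 = 139 × 8.2^1.88 = 7261 ft³/s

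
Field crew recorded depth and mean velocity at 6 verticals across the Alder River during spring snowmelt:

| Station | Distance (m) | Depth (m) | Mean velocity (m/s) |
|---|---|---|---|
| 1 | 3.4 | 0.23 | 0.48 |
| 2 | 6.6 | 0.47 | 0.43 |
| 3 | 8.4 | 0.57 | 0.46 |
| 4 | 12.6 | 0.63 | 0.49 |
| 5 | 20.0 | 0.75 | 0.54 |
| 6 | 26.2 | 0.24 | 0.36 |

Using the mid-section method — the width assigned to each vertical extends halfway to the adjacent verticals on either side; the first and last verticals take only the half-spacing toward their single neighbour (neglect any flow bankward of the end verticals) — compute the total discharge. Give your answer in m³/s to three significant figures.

w_1 = (6.6 − 3.4)/2 = 1.6 m; q_1 = 0.48 × 0.23 × 1.6 = 0.1766 m³/s
w_2 = (8.4 − 3.4)/2 = 2.5 m; q_2 = 0.43 × 0.47 × 2.5 = 0.5053 m³/s
w_3 = (12.6 − 6.6)/2 = 3 m; q_3 = 0.46 × 0.57 × 3 = 0.7866 m³/s
w_4 = (20.0 − 8.4)/2 = 5.8 m; q_4 = 0.49 × 0.63 × 5.8 = 1.790 m³/s
w_5 = (26.2 − 12.6)/2 = 6.8 m; q_5 = 0.54 × 0.75 × 6.8 = 2.754 m³/s
w_6 = (26.2 − 20.0)/2 = 3.1 m; q_6 = 0.36 × 0.24 × 3.1 = 0.2678 m³/s
Q = Σ qᵢ = 6.281 m³/s

6.28 m³/s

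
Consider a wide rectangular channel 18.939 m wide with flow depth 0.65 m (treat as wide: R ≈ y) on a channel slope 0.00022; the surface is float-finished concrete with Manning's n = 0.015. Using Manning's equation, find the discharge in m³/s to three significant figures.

A = b·y = 18.939 × 0.65 = 12.31 m²
Wide channel: R ≈ y = 0.65 m
Q = (1/n)·A·R^(2/3)·S^(1/2) = (1/0.015) × 12.31 × 0.6500^(2/3) × 0.00022^(1/2) = 9.134 m³/s

9.13 m³/s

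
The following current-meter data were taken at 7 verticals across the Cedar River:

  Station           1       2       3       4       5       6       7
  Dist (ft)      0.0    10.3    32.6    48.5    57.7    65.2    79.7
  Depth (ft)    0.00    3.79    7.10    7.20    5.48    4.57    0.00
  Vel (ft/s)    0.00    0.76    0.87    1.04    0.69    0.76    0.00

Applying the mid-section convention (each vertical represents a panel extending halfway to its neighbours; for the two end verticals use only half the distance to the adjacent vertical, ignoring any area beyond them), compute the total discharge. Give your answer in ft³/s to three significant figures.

w_2 = (32.6 − 0.0)/2 = 16.3 ft; q_2 = 0.76 × 3.79 × 16.3 = 46.95 ft³/s
w_3 = (48.5 − 10.3)/2 = 19.1 ft; q_3 = 0.87 × 7.10 × 19.1 = 118.0 ft³/s
w_4 = (57.7 − 32.6)/2 = 12.55 ft; q_4 = 1.04 × 7.20 × 12.55 = 93.97 ft³/s
w_5 = (65.2 − 48.5)/2 = 8.35 ft; q_5 = 0.69 × 5.48 × 8.35 = 31.57 ft³/s
w_6 = (79.7 − 57.7)/2 = 11 ft; q_6 = 0.76 × 4.57 × 11 = 38.21 ft³/s
Stations 1, 7 contribute zero (depth or velocity is 0).
Q = Σ qᵢ = 328.7 ft³/s

329 ft³/s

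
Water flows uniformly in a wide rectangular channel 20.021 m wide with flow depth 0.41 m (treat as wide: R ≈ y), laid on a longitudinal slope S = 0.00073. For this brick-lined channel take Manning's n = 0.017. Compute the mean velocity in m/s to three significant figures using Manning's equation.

0.877 m/s

A = b·y = 20.021 × 0.41 = 8.209 m²
Wide channel: R ≈ y = 0.41 m
Q = (1/n)·A·R^(2/3)·S^(1/2) = (1/0.017) × 8.209 × 0.4100^(2/3) × 0.00073^(1/2) = 7.200 m³/s
V = Q/A = 7.200/8.209 = 0.8771 m/s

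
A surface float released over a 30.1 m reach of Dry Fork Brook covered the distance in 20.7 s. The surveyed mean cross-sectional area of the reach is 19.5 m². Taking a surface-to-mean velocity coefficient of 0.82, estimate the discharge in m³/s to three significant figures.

v_surface = L / t̄ = 30.1 / 20.7 = 1.454 m/s
v_mean = 0.82 × 1.454 = 1.192 m/s
Q = A × v_mean = 19.5 × 1.192 = 23.25 m³/s

23.3 m³/s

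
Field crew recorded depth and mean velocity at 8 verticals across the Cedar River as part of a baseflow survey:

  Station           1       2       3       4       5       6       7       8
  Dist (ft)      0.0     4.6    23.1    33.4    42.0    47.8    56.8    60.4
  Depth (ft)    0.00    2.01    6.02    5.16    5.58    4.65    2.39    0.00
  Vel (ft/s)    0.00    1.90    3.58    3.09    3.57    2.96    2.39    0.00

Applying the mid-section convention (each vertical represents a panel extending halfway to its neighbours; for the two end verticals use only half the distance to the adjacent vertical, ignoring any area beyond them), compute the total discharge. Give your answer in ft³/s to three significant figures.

w_2 = (23.1 − 0.0)/2 = 11.55 ft; q_2 = 1.90 × 2.01 × 11.55 = 44.11 ft³/s
w_3 = (33.4 − 4.6)/2 = 14.4 ft; q_3 = 3.58 × 6.02 × 14.4 = 310.3 ft³/s
w_4 = (42.0 − 23.1)/2 = 9.45 ft; q_4 = 3.09 × 5.16 × 9.45 = 150.7 ft³/s
w_5 = (47.8 − 33.4)/2 = 7.2 ft; q_5 = 3.57 × 5.58 × 7.2 = 143.4 ft³/s
w_6 = (56.8 − 42.0)/2 = 7.4 ft; q_6 = 2.96 × 4.65 × 7.4 = 101.9 ft³/s
w_7 = (60.4 − 47.8)/2 = 6.3 ft; q_7 = 2.39 × 2.39 × 6.3 = 35.99 ft³/s
Stations 1, 8 contribute zero (depth or velocity is 0).
Q = Σ qᵢ = 786.4 ft³/s

786 ft³/s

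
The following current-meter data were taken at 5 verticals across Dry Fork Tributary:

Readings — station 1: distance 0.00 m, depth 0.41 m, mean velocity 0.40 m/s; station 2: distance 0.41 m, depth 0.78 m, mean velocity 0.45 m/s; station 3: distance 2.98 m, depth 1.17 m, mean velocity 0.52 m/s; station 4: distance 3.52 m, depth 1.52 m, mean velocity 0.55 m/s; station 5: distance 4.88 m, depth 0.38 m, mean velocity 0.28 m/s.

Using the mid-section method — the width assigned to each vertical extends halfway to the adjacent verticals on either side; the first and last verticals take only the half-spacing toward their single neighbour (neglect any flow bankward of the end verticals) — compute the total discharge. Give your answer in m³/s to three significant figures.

w_1 = (0.41 − 0.00)/2 = 0.205 m; q_1 = 0.40 × 0.41 × 0.205 = 0.03362 m³/s
w_2 = (2.98 − 0.00)/2 = 1.49 m; q_2 = 0.45 × 0.78 × 1.49 = 0.5230 m³/s
w_3 = (3.52 − 0.41)/2 = 1.555 m; q_3 = 0.52 × 1.17 × 1.555 = 0.9461 m³/s
w_4 = (4.88 − 2.98)/2 = 0.95 m; q_4 = 0.55 × 1.52 × 0.95 = 0.7942 m³/s
w_5 = (4.88 − 3.52)/2 = 0.68 m; q_5 = 0.28 × 0.38 × 0.68 = 0.07235 m³/s
Q = Σ qᵢ = 2.369 m³/s

2.37 m³/s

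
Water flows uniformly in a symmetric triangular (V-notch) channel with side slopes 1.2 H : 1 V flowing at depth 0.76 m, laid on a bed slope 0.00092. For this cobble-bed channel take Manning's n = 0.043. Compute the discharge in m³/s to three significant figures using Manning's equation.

0.215 m³/s

A = z·y² = 1.2×0.76² = 0.6931 m²
P = 2y√(1+z²) = 2×0.76×√(1+1.2²) = 2.374 m
R = A/P = 0.6931/2.374 = 0.2919 m
Q = (1/n)·A·R^(2/3)·S^(1/2) = (1/0.043) × 0.6931 × 0.2919^(2/3) × 0.00092^(1/2) = 0.2152 m³/s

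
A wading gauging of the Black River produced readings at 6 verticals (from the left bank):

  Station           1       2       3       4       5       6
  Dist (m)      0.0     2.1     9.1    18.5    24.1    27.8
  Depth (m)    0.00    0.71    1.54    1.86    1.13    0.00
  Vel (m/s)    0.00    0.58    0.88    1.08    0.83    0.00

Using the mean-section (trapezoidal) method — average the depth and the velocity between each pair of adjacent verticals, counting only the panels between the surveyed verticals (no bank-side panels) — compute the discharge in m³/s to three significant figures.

Panel 1-2: Δb = 2.1 m, d̄ = (0.00+0.71)/2 = 0.355, v̄ = (0.00+0.58)/2 = 0.29 → q = 2.1×0.355×0.29 = 0.2162 m³/s
Panel 2-3: Δb = 7 m, d̄ = (0.71+1.54)/2 = 1.125, v̄ = (0.58+0.88)/2 = 0.73 → q = 7×1.125×0.73 = 5.749 m³/s
Panel 3-4: Δb = 9.4 m, d̄ = (1.54+1.86)/2 = 1.7, v̄ = (0.88+1.08)/2 = 0.98 → q = 9.4×1.7×0.98 = 15.66 m³/s
Panel 4-5: Δb = 5.6 m, d̄ = (1.86+1.13)/2 = 1.495, v̄ = (1.08+0.83)/2 = 0.955 → q = 5.6×1.495×0.955 = 7.995 m³/s
Panel 5-6: Δb = 3.7 m, d̄ = (1.13+0.00)/2 = 0.565, v̄ = (0.83+0.00)/2 = 0.415 → q = 3.7×0.565×0.415 = 0.8676 m³/s
Q = Σ q = 30.49 m³/s

30.5 m³/s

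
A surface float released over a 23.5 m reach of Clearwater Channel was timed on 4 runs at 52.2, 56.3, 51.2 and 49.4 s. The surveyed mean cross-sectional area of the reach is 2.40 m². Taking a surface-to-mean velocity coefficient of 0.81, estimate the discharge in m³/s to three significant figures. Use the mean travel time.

0.874 m³/s

t̄ = (52.2 + 56.3 + 51.2 + 49.4) / 4 = 52.275 s
v_surface = L / t̄ = 23.5 / 52.275 = 0.4495 m/s
v_mean = 0.81 × 0.4495 = 0.3641 m/s
Q = A × v_mean = 2.40 × 0.3641 = 0.8739 m³/s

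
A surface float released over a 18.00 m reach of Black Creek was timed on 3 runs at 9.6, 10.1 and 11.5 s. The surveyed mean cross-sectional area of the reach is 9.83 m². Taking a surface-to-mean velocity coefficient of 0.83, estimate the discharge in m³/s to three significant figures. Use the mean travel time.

t̄ = (9.6 + 10.1 + 11.5) / 3 = 10.4 s
v_surface = L / t̄ = 18.00 / 10.4 = 1.731 m/s
v_mean = 0.83 × 1.731 = 1.437 m/s
Q = A × v_mean = 9.83 × 1.437 = 14.12 m³/s

14.1 m³/s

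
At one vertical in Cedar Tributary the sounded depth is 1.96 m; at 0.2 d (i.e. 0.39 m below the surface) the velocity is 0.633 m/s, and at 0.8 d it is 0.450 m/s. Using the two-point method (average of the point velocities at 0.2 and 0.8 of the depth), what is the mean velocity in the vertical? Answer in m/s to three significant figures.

v̄ = (0.633 + 0.450) / 2 = 0.5415 m/s

0.542 m/s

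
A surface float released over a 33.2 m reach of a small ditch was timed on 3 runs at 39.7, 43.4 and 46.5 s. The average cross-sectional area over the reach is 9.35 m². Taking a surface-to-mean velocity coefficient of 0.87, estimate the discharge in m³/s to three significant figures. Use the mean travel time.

t̄ = (39.7 + 43.4 + 46.5) / 3 = 43.2 s
v_surface = L / t̄ = 33.2 / 43.2 = 0.7685 m/s
v_mean = 0.87 × 0.7685 = 0.6686 m/s
Q = A × v_mean = 9.35 × 0.6686 = 6.252 m³/s

6.25 m³/s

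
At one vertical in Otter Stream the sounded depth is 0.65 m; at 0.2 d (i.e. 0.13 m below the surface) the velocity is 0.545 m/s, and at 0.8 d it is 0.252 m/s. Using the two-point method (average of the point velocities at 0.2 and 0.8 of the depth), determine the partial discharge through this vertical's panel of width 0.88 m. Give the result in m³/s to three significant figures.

0.228 m³/s

v̄ = (0.545 + 0.252) / 2 = 0.3985 m/s
q = v̄ × d × w = 0.3985 × 0.65 × 0.88 = 0.2279 m³/s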